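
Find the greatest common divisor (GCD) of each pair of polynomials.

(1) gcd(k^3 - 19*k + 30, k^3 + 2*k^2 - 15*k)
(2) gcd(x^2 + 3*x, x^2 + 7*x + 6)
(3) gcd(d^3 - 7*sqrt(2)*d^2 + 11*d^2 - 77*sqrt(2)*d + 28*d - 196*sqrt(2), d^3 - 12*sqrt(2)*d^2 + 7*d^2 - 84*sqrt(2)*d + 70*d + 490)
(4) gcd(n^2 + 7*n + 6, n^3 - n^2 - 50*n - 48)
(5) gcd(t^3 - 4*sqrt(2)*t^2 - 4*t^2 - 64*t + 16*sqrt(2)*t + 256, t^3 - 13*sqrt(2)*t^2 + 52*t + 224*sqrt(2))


(1) = k^2 + 2*k - 15
(2) = 1
(3) = d^2 + d*(7 - 7*sqrt(2)) - 49*sqrt(2)
(4) = gcd((n + 1)*(n + 6), (n - 8)*(n + 1)*(n + 6)) = n^2 + 7*n + 6
(5) = gcd((t - 4)*(t - 8*sqrt(2))*(t + 4*sqrt(2)), (t - 8*sqrt(2))*(t - 7*sqrt(2))*(t + 2*sqrt(2))) = t - 8*sqrt(2)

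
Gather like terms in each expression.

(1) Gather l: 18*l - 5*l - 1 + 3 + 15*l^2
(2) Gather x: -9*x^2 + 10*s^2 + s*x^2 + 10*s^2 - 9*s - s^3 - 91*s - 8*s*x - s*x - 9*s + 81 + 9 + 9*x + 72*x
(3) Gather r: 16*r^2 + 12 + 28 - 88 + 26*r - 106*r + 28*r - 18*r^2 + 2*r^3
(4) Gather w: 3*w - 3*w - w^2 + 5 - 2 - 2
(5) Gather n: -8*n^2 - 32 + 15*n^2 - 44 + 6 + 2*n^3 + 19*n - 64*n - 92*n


(1) = 15*l^2 + 13*l + 2
(2) = -s^3 + 20*s^2 - 109*s + x^2*(s - 9) + x*(81 - 9*s) + 90
(3) = 2*r^3 - 2*r^2 - 52*r - 48
(4) = 1 - w^2
(5) = 2*n^3 + 7*n^2 - 137*n - 70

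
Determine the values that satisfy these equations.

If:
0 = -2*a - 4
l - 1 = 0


Then:
a = -2
l = 1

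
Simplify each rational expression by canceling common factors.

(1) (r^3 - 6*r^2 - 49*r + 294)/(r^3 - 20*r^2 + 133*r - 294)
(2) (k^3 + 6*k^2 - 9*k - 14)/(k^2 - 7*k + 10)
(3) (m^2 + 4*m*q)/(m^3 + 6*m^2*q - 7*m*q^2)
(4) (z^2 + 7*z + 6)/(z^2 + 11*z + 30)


(1) = (r + 7)/(r - 7)
(2) = (k^2 + 8*k + 7)/(k - 5)
(3) = (-m - 4*q)/(-m^2 - 6*m*q + 7*q^2)
(4) = (z + 1)/(z + 5)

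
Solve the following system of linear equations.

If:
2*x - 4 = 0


Then:
x = 2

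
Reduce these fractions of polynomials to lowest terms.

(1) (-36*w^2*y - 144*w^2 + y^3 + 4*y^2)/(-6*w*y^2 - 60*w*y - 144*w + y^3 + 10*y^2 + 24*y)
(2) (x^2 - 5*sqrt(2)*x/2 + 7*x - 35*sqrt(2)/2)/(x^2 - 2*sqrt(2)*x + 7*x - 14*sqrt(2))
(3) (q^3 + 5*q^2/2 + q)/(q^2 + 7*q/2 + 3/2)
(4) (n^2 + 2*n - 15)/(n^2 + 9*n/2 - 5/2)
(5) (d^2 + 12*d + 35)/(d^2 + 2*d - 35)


(1) = (6*w + y)/(y + 6)
(2) = (2*x - 5*sqrt(2))/(2*x - 4*sqrt(2))
(3) = (q^2 + 2*q)/(q + 3)
(4) = (2*n - 6)/(2*n - 1)
(5) = (d + 5)/(d - 5)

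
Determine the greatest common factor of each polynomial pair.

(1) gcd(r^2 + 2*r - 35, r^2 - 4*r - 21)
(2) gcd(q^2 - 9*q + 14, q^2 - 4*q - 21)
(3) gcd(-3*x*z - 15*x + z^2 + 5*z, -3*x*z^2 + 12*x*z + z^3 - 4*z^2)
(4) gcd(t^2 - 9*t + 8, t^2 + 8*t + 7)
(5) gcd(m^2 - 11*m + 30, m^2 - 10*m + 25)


(1) = 1
(2) = q - 7
(3) = 3*x - z
(4) = gcd((t - 8)*(t - 1), (t + 1)*(t + 7)) = 1
(5) = m - 5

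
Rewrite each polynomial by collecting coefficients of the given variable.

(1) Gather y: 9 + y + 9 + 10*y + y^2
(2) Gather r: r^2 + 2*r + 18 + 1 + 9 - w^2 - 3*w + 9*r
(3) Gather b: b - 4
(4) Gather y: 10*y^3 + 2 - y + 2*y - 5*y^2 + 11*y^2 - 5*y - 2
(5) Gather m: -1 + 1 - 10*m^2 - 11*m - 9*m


(1) = y^2 + 11*y + 18
(2) = r^2 + 11*r - w^2 - 3*w + 28
(3) = b - 4
(4) = 10*y^3 + 6*y^2 - 4*y
(5) = -10*m^2 - 20*m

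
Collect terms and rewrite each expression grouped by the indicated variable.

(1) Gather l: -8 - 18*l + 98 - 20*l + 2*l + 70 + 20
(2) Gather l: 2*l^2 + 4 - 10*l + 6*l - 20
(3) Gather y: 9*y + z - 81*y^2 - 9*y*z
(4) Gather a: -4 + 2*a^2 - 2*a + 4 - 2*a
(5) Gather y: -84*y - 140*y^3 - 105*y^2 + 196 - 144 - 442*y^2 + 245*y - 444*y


(1) = 180 - 36*l
(2) = 2*l^2 - 4*l - 16
(3) = -81*y^2 + y*(9 - 9*z) + z
(4) = 2*a^2 - 4*a
(5) = -140*y^3 - 547*y^2 - 283*y + 52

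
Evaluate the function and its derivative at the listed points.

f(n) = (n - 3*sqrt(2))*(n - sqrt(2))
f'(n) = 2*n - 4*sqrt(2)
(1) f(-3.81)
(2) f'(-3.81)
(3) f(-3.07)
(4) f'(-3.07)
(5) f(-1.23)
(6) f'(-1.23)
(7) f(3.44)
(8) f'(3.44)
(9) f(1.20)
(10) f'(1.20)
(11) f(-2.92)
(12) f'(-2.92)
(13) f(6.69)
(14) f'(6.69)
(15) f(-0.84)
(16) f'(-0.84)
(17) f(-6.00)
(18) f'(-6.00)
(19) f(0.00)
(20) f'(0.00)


(1) = 42.07
(2) = -13.28
(3) = 32.79
(4) = -11.80
(5) = 14.47
(6) = -8.12
(7) = -1.63
(8) = 1.22
(9) = 0.65
(10) = -3.26
(11) = 31.04
(12) = -11.50
(13) = 12.91
(14) = 7.72
(15) = 11.46
(16) = -7.34
(17) = 75.94
(18) = -17.66
(19) = 6.00
(20) = -5.66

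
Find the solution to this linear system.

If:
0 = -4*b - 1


Then:
b = -1/4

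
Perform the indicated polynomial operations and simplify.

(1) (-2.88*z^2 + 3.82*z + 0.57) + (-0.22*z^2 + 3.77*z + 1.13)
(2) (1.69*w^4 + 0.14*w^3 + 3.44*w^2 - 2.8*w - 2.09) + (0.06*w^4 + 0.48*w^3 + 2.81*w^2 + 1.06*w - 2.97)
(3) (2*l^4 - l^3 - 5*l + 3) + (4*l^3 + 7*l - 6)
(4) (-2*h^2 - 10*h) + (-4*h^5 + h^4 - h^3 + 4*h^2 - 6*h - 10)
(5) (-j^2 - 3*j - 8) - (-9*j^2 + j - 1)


(1) = -3.1*z^2 + 7.59*z + 1.7
(2) = 1.75*w^4 + 0.62*w^3 + 6.25*w^2 - 1.74*w - 5.06
(3) = 2*l^4 + 3*l^3 + 2*l - 3
(4) = -4*h^5 + h^4 - h^3 + 2*h^2 - 16*h - 10
(5) = 8*j^2 - 4*j - 7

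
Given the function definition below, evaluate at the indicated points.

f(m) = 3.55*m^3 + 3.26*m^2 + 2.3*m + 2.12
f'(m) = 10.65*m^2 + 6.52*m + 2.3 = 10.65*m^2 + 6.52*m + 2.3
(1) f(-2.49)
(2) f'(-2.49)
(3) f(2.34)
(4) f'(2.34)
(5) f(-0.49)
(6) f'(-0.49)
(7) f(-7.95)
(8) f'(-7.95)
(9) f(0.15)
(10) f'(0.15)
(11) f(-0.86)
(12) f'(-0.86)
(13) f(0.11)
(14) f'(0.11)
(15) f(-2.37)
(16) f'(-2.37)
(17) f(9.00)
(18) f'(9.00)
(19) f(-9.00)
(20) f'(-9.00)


(1) = -38.20
(2) = 52.10
(3) = 70.84
(4) = 75.87
(5) = 1.36
(6) = 1.66
(7) = -1593.86
(8) = 623.57
(9) = 2.55
(10) = 3.52
(11) = 0.30
(12) = 4.57
(13) = 2.42
(14) = 3.15
(15) = -32.28
(16) = 46.67
(17) = 2874.83
(18) = 923.63
(19) = -2342.47
(20) = 806.27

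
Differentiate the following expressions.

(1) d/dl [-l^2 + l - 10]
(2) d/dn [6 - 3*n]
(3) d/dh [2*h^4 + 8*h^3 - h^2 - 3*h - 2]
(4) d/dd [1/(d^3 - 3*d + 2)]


(1) = 1 - 2*l
(2) = -3
(3) = 8*h^3 + 24*h^2 - 2*h - 3
(4) = 3*(1 - d^2)/(d^3 - 3*d + 2)^2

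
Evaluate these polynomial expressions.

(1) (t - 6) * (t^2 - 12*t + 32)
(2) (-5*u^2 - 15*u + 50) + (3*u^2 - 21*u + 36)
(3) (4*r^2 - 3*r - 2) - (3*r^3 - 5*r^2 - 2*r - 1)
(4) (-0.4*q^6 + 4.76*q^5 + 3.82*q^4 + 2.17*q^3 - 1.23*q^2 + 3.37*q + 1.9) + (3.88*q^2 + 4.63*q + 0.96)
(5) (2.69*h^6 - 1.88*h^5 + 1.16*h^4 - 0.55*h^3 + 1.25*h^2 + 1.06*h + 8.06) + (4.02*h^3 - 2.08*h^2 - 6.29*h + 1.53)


(1) = t^3 - 18*t^2 + 104*t - 192
(2) = -2*u^2 - 36*u + 86
(3) = -3*r^3 + 9*r^2 - r - 1
(4) = -0.4*q^6 + 4.76*q^5 + 3.82*q^4 + 2.17*q^3 + 2.65*q^2 + 8.0*q + 2.86
(5) = 2.69*h^6 - 1.88*h^5 + 1.16*h^4 + 3.47*h^3 - 0.83*h^2 - 5.23*h + 9.59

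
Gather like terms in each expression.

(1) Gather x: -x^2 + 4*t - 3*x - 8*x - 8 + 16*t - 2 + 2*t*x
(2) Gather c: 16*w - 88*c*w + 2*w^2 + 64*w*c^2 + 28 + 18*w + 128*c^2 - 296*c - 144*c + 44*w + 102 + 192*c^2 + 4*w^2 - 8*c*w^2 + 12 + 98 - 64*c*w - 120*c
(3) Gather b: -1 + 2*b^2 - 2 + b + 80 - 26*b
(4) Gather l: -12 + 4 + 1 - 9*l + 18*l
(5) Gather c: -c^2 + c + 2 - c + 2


(1) = 20*t - x^2 + x*(2*t - 11) - 10
(2) = c^2*(64*w + 320) + c*(-8*w^2 - 152*w - 560) + 6*w^2 + 78*w + 240
(3) = 2*b^2 - 25*b + 77
(4) = 9*l - 7
(5) = 4 - c^2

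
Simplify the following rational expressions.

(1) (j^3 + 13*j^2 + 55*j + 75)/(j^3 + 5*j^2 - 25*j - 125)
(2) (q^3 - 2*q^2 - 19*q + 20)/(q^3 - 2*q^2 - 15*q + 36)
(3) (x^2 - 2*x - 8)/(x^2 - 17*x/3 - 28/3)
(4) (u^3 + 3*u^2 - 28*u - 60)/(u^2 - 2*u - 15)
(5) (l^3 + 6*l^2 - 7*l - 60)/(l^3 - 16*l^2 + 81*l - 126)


(1) = (j + 3)/(j - 5)
(2) = (q^2 - 6*q + 5)/(q^2 - 6*q + 9)
(3) = (3*x^2 - 6*x - 24)/(3*x^2 - 17*x - 28)
(4) = (u^2 + 8*u + 12)/(u + 3)
(5) = (l^2 + 9*l + 20)/(l^2 - 13*l + 42)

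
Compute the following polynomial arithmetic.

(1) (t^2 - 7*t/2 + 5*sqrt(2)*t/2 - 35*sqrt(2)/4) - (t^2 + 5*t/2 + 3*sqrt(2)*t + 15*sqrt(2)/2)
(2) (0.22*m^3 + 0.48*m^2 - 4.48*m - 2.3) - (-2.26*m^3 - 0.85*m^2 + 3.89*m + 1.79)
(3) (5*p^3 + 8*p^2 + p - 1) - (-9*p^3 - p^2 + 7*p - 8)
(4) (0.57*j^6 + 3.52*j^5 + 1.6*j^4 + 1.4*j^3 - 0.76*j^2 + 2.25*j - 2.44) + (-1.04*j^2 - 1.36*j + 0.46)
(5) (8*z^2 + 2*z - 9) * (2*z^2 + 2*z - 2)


(1) = -6*t - sqrt(2)*t/2 - 65*sqrt(2)/4
(2) = 2.48*m^3 + 1.33*m^2 - 8.37*m - 4.09
(3) = 14*p^3 + 9*p^2 - 6*p + 7
(4) = 0.57*j^6 + 3.52*j^5 + 1.6*j^4 + 1.4*j^3 - 1.8*j^2 + 0.89*j - 1.98
(5) = 16*z^4 + 20*z^3 - 30*z^2 - 22*z + 18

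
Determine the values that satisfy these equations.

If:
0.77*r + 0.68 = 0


Then:
r = -0.88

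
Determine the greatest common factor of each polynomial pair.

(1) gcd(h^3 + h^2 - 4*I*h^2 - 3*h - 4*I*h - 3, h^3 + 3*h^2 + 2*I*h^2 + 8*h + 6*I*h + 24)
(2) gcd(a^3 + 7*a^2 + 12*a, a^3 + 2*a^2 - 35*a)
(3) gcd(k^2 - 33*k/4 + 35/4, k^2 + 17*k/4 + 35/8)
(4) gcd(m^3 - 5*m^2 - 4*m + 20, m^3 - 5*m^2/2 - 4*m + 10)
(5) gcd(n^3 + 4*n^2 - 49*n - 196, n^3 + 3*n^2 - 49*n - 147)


(1) = gcd((h + 1)*(h - 3*I)*(h - I), (h + 3)*(h - 2*I)*(h + 4*I)) = 1
(2) = gcd(a*(a + 3)*(a + 4), a*(a - 5)*(a + 7)) = a
(3) = 1
(4) = gcd((m - 5)*(m - 2)*(m + 2), (m - 5/2)*(m - 2)*(m + 2)) = m^2 - 4
(5) = gcd((n - 7)*(n + 4)*(n + 7), (n - 7)*(n + 3)*(n + 7)) = n^2 - 49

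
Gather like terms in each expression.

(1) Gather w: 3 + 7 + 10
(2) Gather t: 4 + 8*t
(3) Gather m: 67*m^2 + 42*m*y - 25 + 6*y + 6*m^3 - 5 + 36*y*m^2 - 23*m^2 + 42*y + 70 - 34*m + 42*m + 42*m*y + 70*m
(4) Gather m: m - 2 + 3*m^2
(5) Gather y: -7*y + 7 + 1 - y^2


(1) = 20
(2) = 8*t + 4
(3) = 6*m^3 + m^2*(36*y + 44) + m*(84*y + 78) + 48*y + 40
(4) = 3*m^2 + m - 2
(5) = -y^2 - 7*y + 8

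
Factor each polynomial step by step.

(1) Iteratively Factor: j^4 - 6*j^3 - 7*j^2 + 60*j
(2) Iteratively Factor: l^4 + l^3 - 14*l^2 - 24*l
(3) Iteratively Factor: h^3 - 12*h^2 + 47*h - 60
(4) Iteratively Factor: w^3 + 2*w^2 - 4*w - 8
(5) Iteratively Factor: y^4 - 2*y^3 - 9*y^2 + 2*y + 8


(1) = (j + 3)*(j^3 - 9*j^2 + 20*j) = (j - 5)*(j + 3)*(j^2 - 4*j) = (j - 5)*(j - 4)*(j + 3)*(j)
(2) = (l + 2)*(l^3 - l^2 - 12*l) = (l + 2)*(l + 3)*(l^2 - 4*l) = (l - 4)*(l + 2)*(l + 3)*(l)
(3) = (h - 3)*(h^2 - 9*h + 20) = (h - 4)*(h - 3)*(h - 5)
(4) = (w + 2)*(w^2 - 4) = (w - 2)*(w + 2)*(w + 2)
(5) = (y + 1)*(y^3 - 3*y^2 - 6*y + 8) = (y - 4)*(y + 1)*(y^2 + y - 2) = (y - 4)*(y + 1)*(y + 2)*(y - 1)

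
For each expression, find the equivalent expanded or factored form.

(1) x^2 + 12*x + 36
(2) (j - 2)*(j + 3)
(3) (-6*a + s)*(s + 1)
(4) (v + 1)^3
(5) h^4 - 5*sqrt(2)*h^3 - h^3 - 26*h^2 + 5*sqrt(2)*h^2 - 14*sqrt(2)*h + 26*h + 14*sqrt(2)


(1) = (x + 6)^2
(2) = j^2 + j - 6
(3) = -6*a*s - 6*a + s^2 + s
(4) = v^3 + 3*v^2 + 3*v + 1
(5) = (h - 1)*(h - 7*sqrt(2))*(h + sqrt(2))^2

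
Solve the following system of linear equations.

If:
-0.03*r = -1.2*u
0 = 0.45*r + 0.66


Then:
r = -1.47
u = -0.04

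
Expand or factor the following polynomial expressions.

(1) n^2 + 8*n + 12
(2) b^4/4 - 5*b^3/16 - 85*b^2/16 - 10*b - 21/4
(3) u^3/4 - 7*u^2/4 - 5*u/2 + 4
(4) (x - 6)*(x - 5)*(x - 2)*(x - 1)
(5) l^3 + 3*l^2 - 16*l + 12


(1) = (n + 2)*(n + 6)
(2) = (b/2 + 1/2)*(b/2 + 1)*(b - 6)*(b + 7/4)
(3) = (u/4 + 1/2)*(u - 8)*(u - 1)
(4) = x^4 - 14*x^3 + 65*x^2 - 112*x + 60
(5) = (l - 2)*(l - 1)*(l + 6)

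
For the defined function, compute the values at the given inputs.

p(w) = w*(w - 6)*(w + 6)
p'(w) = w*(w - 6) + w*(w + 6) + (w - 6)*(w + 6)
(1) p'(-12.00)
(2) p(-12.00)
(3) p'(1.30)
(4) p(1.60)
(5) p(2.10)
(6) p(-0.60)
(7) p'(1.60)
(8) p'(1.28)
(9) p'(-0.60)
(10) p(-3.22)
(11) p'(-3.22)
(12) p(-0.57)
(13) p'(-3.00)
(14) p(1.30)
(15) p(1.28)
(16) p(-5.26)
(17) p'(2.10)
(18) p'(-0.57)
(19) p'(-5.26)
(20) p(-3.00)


(1) = 396.00
(2) = -1296.00
(3) = -30.93
(4) = -53.50
(5) = -66.34
(6) = 21.38
(7) = -28.32
(8) = -31.08
(9) = -34.92
(10) = 82.53
(11) = -4.89
(12) = 20.33
(13) = -9.00
(14) = -44.60
(15) = -43.98
(16) = 43.83
(17) = -22.77
(18) = -35.03
(19) = 47.00
(20) = 81.00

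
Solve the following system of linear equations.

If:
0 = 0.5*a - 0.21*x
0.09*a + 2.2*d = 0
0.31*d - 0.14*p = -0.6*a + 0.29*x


Then:
a = 0.42*x
d = -0.0171818181818182*x
p = -0.309474025974026*x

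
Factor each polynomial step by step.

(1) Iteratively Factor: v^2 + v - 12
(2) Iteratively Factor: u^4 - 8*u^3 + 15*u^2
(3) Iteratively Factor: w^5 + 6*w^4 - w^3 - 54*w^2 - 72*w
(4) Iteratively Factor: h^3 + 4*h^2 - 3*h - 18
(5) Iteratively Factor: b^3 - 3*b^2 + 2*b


(1) = (v - 3)*(v + 4)
(2) = (u - 3)*(u^3 - 5*u^2) = (u - 5)*(u - 3)*(u^2) = u*(u - 5)*(u - 3)*(u)
(3) = (w + 4)*(w^4 + 2*w^3 - 9*w^2 - 18*w) = (w + 2)*(w + 4)*(w^3 - 9*w) = w*(w + 2)*(w + 4)*(w^2 - 9) = w*(w + 2)*(w + 3)*(w + 4)*(w - 3)
(4) = (h + 3)*(h^2 + h - 6) = (h + 3)^2*(h - 2)
(5) = (b - 2)*(b^2 - b) = (b - 2)*(b - 1)*(b)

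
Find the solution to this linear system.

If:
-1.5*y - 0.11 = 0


Then:
y = -0.07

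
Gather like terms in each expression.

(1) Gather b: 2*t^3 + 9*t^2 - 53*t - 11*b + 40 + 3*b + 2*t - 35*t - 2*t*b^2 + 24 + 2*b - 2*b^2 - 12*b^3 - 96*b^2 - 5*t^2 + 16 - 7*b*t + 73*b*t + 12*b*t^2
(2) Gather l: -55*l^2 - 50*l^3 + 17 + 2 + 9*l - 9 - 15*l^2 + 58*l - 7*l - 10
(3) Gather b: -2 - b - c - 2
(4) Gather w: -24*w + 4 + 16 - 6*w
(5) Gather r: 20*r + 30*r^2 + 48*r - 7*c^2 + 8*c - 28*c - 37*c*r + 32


(1) = -12*b^3 + b^2*(-2*t - 98) + b*(12*t^2 + 66*t - 6) + 2*t^3 + 4*t^2 - 86*t + 80
(2) = -50*l^3 - 70*l^2 + 60*l
(3) = -b - c - 4
(4) = 20 - 30*w
(5) = -7*c^2 - 20*c + 30*r^2 + r*(68 - 37*c) + 32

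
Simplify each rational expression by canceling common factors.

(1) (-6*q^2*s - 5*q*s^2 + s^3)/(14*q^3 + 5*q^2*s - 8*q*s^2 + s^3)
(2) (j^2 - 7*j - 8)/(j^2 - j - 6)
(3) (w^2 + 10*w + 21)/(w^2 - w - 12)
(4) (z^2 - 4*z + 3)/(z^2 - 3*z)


(1) = (-6*q*s + s^2)/(14*q^2 - 9*q*s + s^2)
(2) = (j^2 - 7*j - 8)/(j^2 - j - 6)
(3) = (w + 7)/(w - 4)
(4) = (z - 1)/z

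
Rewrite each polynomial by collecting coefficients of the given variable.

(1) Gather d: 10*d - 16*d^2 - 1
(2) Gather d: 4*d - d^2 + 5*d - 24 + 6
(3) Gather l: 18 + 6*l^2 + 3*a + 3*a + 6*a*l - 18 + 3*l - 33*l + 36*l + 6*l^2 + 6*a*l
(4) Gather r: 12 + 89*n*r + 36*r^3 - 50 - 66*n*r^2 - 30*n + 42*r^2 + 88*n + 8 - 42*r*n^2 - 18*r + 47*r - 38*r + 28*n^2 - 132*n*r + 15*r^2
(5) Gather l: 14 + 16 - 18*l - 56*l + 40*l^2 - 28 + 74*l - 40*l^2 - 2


(1) = -16*d^2 + 10*d - 1
(2) = -d^2 + 9*d - 18
(3) = 6*a + 12*l^2 + l*(12*a + 6)
(4) = 28*n^2 + 58*n + 36*r^3 + r^2*(57 - 66*n) + r*(-42*n^2 - 43*n - 9) - 30
(5) = 0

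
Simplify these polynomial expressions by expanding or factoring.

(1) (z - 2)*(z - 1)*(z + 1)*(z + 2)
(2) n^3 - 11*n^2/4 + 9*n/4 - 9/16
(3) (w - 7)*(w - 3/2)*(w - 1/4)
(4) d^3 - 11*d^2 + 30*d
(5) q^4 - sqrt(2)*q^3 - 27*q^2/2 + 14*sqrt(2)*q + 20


(1) = z^4 - 5*z^2 + 4
(2) = (n - 3/2)*(n - 3/4)*(n - 1/2)
(3) = w^3 - 35*w^2/4 + 101*w/8 - 21/8
(4) = d*(d - 6)*(d - 5)
(5) = (q - 2*sqrt(2))^2*(q + sqrt(2)/2)*(q + 5*sqrt(2)/2)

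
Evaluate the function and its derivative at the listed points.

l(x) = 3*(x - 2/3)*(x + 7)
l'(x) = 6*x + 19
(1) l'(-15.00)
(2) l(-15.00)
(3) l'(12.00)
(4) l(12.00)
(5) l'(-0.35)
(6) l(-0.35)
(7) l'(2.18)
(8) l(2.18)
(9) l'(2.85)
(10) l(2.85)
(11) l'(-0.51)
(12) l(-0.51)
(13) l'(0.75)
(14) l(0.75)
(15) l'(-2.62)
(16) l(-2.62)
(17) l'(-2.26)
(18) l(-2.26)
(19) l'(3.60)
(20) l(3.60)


(1) = -71.00
(2) = 376.00
(3) = 91.00
(4) = 646.00
(5) = 16.90
(6) = -20.28
(7) = 32.08
(8) = 41.68
(9) = 36.10
(10) = 64.52
(11) = 15.94
(12) = -22.91
(13) = 23.50
(14) = 1.94
(15) = 3.28
(16) = -43.19
(17) = 5.44
(18) = -41.62
(19) = 40.60
(20) = 93.28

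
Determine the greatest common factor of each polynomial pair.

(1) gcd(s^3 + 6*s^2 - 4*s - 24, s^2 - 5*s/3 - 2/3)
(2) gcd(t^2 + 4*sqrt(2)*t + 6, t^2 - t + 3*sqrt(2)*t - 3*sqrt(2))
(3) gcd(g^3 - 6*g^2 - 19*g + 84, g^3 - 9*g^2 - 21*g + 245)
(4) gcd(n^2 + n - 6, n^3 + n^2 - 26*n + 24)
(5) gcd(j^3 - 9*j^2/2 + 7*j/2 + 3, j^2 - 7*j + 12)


(1) = gcd((s - 2)*(s + 2)*(s + 6), (s - 2)*(s + 1/3)) = s - 2
(2) = t + 3*sqrt(2)
(3) = g - 7
(4) = 1
(5) = j - 3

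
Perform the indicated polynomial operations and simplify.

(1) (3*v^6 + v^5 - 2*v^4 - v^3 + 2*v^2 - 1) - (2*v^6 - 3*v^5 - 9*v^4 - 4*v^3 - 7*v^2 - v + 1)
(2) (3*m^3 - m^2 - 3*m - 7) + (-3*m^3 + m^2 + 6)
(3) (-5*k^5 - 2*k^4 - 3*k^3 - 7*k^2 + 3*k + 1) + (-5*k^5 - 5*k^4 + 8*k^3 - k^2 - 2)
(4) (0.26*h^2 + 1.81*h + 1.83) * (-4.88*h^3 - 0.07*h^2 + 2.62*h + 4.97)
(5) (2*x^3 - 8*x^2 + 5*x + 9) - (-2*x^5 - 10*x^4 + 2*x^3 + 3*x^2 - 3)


(1) = v^6 + 4*v^5 + 7*v^4 + 3*v^3 + 9*v^2 + v - 2
(2) = -3*m - 1
(3) = -10*k^5 - 7*k^4 + 5*k^3 - 8*k^2 + 3*k - 1
(4) = -1.2688*h^5 - 8.851*h^4 - 8.3759*h^3 + 5.9063*h^2 + 13.7903*h + 9.0951
(5) = 2*x^5 + 10*x^4 - 11*x^2 + 5*x + 12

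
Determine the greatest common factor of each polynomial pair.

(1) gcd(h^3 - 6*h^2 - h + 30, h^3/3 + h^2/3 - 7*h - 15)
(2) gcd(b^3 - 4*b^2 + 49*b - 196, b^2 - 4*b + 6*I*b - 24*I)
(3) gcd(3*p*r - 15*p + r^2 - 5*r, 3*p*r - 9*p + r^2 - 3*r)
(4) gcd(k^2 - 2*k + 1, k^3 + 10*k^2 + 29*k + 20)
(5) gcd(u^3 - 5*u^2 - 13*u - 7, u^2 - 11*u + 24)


(1) = gcd((h - 5)*(h - 3)*(h + 2), (h/3 + 1)*(h - 5)*(h + 3)) = h - 5
(2) = gcd((b - 4)*(b - 7*I)*(b + 7*I), (b - 4)*(b + 6*I)) = b - 4
(3) = 3*p + r
(4) = gcd((k - 1)^2, (k + 1)*(k + 4)*(k + 5)) = 1
(5) = gcd((u - 7)*(u + 1)^2, (u - 8)*(u - 3)) = 1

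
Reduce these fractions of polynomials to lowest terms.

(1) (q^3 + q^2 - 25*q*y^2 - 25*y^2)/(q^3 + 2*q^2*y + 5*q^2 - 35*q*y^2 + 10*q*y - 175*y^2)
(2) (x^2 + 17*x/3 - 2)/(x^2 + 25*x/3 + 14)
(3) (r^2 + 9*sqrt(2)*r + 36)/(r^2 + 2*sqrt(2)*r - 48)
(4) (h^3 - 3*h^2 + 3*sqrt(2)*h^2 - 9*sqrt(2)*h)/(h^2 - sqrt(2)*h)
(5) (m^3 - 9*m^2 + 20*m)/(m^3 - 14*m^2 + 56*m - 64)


(1) = (q^2 + 5*q*y + q + 5*y)/(q^2 + 7*q*y + 5*q + 35*y)
(2) = (3*x - 1)/(3*x + 7)
(3) = (r + 3*sqrt(2))/(r - 4*sqrt(2))
(4) = (h^2 + h*(-3 + 3*sqrt(2)) - 9*sqrt(2))/(h - sqrt(2))
(5) = (m^2 - 5*m)/(m^2 - 10*m + 16)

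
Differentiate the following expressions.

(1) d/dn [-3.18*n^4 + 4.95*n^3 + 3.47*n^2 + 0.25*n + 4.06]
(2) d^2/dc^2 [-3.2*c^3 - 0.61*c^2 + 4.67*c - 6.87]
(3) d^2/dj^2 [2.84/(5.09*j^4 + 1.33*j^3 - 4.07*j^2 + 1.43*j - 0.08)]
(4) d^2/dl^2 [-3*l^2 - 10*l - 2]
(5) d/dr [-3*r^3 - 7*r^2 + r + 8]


(1) = -12.72*n^3 + 14.85*n^2 + 6.94*n + 0.25
(2) = -19.2*c - 1.22
(3) = ((-173.4672*j^2 - 22.6632*j + 23.1176)*(5.09*j^4 + 1.33*j^3 - 4.07*j^2 + 1.43*j - 0.08) + 2.84*(20.36*j^3 + 3.99*j^2 - 8.14*j + 1.43)*(40.72*j^3 + 7.98*j^2 - 16.28*j + 2.86))/(5.09*j^4 + 1.33*j^3 - 4.07*j^2 + 1.43*j - 0.08)^3
(4) = -6
(5) = -9*r^2 - 14*r + 1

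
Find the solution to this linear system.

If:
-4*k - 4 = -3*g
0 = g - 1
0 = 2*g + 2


Then:
No Solution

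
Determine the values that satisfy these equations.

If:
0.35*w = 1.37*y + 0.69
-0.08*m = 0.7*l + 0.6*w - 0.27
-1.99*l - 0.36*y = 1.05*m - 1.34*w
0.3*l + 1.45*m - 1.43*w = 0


Then:
l = 0.13
m = 0.23
w = 0.26
y = -0.44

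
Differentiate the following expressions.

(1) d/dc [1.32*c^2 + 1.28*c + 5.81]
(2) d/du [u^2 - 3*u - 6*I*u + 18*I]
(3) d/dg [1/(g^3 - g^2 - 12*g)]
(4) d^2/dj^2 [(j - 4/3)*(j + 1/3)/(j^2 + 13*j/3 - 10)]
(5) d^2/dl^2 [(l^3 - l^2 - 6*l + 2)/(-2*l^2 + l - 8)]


(1) = 2.64*c + 1.28
(2) = 2*u - 3 - 6*I
(3) = (-3*g^2 + 2*g + 12)/(g^2*(-g^2 + g + 12)^2)
(4) = 4*(-216*j^3 + 1161*j^2 - 1449*j + 1777)/(3*(27*j^6 + 351*j^5 + 711*j^4 - 4823*j^3 - 7110*j^2 + 35100*j - 27000))
(5) = 2*(41*l^3 - 48*l^2 - 468*l + 142)/(8*l^6 - 12*l^5 + 102*l^4 - 97*l^3 + 408*l^2 - 192*l + 512)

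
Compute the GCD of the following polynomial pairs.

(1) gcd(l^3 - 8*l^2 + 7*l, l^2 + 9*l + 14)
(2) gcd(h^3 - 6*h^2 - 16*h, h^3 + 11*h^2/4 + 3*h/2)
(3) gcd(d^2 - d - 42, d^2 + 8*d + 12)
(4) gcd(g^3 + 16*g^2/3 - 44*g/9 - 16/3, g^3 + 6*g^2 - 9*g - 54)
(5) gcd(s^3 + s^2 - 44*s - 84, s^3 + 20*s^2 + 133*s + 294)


(1) = 1
(2) = gcd(h*(h - 8)*(h + 2), h*(h + 3/4)*(h + 2)) = h^2 + 2*h
(3) = d + 6
(4) = g + 6
(5) = gcd((s - 7)*(s + 2)*(s + 6), (s + 6)*(s + 7)^2) = s + 6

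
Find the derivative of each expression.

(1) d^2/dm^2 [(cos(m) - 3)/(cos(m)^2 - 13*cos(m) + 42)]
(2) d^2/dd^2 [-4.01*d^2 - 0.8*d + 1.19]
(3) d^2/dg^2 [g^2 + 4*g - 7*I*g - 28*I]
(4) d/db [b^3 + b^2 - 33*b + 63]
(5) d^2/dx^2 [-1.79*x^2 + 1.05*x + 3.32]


(1) = (-9*(1 - cos(2*m))^2*cos(m) - (1 - cos(2*m))^2 - 163*cos(m) - 1126*cos(2*m) + 129*cos(3*m) + 2*cos(5*m) + 198)/(4*(cos(m) - 7)^3*(cos(m) - 6)^3)
(2) = -8.02000000000000
(3) = 2
(4) = 3*b^2 + 2*b - 33
(5) = -3.58000000000000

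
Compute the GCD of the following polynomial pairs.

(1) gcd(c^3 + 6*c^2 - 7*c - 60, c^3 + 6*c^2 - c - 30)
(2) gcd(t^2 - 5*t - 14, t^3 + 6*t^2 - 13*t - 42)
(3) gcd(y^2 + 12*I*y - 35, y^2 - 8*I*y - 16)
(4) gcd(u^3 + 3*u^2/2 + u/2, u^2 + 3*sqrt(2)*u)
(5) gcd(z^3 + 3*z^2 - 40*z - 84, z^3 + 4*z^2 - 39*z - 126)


(1) = c + 5
(2) = t + 2
(3) = 1
(4) = u
(5) = gcd((z - 6)*(z + 2)*(z + 7), (z - 6)*(z + 3)*(z + 7)) = z^2 + z - 42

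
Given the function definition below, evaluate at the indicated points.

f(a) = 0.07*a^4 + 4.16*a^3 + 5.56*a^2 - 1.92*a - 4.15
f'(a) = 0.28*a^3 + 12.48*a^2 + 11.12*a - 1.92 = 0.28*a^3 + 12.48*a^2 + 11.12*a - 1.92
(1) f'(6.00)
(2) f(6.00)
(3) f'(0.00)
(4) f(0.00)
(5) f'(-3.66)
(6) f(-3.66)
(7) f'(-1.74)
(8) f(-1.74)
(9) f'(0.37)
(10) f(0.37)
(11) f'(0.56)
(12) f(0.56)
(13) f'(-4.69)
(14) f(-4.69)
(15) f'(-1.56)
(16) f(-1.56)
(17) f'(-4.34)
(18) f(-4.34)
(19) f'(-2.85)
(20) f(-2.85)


(1) = 574.56
(2) = 1173.77
(3) = -1.92
(4) = -4.15
(5) = 110.83
(6) = -114.04
(7) = 15.04
(8) = -5.25
(9) = 3.92
(10) = -3.89
(11) = 8.27
(12) = -2.74
(13) = 191.55
(14) = -268.13
(15) = 10.04
(16) = -3.00
(17) = 162.00
(18) = -206.32
(19) = 61.28
(20) = -45.20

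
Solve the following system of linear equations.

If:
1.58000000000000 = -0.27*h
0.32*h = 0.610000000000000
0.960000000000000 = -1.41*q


Then:
No Solution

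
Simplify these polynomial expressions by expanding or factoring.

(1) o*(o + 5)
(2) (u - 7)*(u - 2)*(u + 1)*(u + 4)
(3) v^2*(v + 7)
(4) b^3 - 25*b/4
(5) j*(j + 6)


(1) = o^2 + 5*o
(2) = u^4 - 4*u^3 - 27*u^2 + 34*u + 56
(3) = v^3 + 7*v^2
(4) = b*(b - 5/2)*(b + 5/2)
(5) = j^2 + 6*j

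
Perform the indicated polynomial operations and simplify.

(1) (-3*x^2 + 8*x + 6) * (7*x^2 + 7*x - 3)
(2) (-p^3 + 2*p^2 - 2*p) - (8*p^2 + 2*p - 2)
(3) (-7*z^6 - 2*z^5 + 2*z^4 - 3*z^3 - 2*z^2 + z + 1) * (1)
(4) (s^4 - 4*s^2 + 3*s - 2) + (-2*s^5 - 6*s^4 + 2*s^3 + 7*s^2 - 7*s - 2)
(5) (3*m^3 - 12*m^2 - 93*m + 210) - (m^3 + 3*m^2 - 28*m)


(1) = -21*x^4 + 35*x^3 + 107*x^2 + 18*x - 18
(2) = -p^3 - 6*p^2 - 4*p + 2
(3) = -7*z^6 - 2*z^5 + 2*z^4 - 3*z^3 - 2*z^2 + z + 1
(4) = -2*s^5 - 5*s^4 + 2*s^3 + 3*s^2 - 4*s - 4
(5) = 2*m^3 - 15*m^2 - 65*m + 210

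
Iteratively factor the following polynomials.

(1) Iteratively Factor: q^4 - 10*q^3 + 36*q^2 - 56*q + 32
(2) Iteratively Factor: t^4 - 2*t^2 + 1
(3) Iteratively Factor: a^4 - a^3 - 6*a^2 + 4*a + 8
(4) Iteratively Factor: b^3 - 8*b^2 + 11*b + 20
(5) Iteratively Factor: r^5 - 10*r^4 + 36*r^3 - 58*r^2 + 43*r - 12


(1) = (q - 2)*(q^3 - 8*q^2 + 20*q - 16) = (q - 2)^2*(q^2 - 6*q + 8) = (q - 2)^3*(q - 4)
(2) = (t - 1)*(t^3 + t^2 - t - 1) = (t - 1)*(t + 1)*(t^2 - 1) = (t - 1)^2*(t + 1)*(t + 1)
(3) = (a + 2)*(a^3 - 3*a^2 + 4) = (a + 1)*(a + 2)*(a^2 - 4*a + 4) = (a - 2)*(a + 1)*(a + 2)*(a - 2)
(4) = (b - 5)*(b^2 - 3*b - 4) = (b - 5)*(b - 4)*(b + 1)
(5) = (r - 1)*(r^4 - 9*r^3 + 27*r^2 - 31*r + 12) = (r - 1)^2*(r^3 - 8*r^2 + 19*r - 12) = (r - 1)^3*(r^2 - 7*r + 12) = (r - 4)*(r - 1)^3*(r - 3)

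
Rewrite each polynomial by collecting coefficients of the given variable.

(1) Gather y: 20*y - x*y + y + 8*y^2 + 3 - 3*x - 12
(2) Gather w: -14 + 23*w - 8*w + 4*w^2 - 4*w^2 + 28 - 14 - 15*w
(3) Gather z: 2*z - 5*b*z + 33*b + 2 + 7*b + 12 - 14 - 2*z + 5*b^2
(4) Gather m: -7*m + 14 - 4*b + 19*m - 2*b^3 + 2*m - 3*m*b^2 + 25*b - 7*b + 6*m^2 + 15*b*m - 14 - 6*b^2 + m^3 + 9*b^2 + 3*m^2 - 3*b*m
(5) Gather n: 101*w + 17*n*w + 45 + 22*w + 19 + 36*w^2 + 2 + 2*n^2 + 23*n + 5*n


(1) = -3*x + 8*y^2 + y*(21 - x) - 9
(2) = 0
(3) = 5*b^2 - 5*b*z + 40*b
(4) = -2*b^3 + 3*b^2 + 14*b + m^3 + 9*m^2 + m*(-3*b^2 + 12*b + 14)
(5) = 2*n^2 + n*(17*w + 28) + 36*w^2 + 123*w + 66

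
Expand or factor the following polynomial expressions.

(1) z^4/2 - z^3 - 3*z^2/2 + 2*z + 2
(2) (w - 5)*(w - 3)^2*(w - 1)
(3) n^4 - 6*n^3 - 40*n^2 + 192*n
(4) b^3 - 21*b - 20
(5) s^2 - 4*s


(1) = (z/2 + 1/2)*(z - 2)^2*(z + 1)
(2) = w^4 - 12*w^3 + 50*w^2 - 84*w + 45
(3) = n*(n - 8)*(n - 4)*(n + 6)
(4) = (b - 5)*(b + 1)*(b + 4)
(5) = s*(s - 4)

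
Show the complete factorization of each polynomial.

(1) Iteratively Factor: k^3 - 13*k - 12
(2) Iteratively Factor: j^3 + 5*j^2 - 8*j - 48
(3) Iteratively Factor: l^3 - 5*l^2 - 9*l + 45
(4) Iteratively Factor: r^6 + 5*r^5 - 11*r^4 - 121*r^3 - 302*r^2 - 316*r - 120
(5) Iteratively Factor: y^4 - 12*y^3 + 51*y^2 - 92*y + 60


(1) = (k - 4)*(k^2 + 4*k + 3) = (k - 4)*(k + 3)*(k + 1)
(2) = (j + 4)*(j^2 + j - 12) = (j + 4)^2*(j - 3)
(3) = (l + 3)*(l^2 - 8*l + 15) = (l - 5)*(l + 3)*(l - 3)
(4) = (r - 5)*(r^5 + 10*r^4 + 39*r^3 + 74*r^2 + 68*r + 24) = (r - 5)*(r + 2)*(r^4 + 8*r^3 + 23*r^2 + 28*r + 12) = (r - 5)*(r + 2)^2*(r^3 + 6*r^2 + 11*r + 6) = (r - 5)*(r + 1)*(r + 2)^2*(r^2 + 5*r + 6) = (r - 5)*(r + 1)*(r + 2)^2*(r + 3)*(r + 2)
(5) = (y - 2)*(y^3 - 10*y^2 + 31*y - 30) = (y - 3)*(y - 2)*(y^2 - 7*y + 10) = (y - 3)*(y - 2)^2*(y - 5)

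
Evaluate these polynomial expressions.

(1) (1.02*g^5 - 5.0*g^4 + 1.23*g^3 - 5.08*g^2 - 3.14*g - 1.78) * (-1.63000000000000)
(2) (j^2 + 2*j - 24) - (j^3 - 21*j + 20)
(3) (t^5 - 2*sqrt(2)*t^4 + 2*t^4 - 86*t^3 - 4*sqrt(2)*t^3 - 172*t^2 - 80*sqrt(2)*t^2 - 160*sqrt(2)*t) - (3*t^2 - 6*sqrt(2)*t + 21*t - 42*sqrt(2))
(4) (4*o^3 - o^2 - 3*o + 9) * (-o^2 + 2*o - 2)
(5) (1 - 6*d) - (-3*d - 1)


(1) = -1.6626*g^5 + 8.15*g^4 - 2.0049*g^3 + 8.2804*g^2 + 5.1182*g + 2.9014
(2) = -j^3 + j^2 + 23*j - 44
(3) = t^5 - 2*sqrt(2)*t^4 + 2*t^4 - 86*t^3 - 4*sqrt(2)*t^3 - 175*t^2 - 80*sqrt(2)*t^2 - 154*sqrt(2)*t - 21*t + 42*sqrt(2)
(4) = -4*o^5 + 9*o^4 - 7*o^3 - 13*o^2 + 24*o - 18
(5) = 2 - 3*d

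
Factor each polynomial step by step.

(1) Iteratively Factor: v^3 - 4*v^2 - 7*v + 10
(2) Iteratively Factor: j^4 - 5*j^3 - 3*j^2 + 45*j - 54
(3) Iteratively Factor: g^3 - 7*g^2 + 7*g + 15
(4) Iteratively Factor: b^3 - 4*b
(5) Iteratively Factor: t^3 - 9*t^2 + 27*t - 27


(1) = (v - 5)*(v^2 + v - 2) = (v - 5)*(v - 1)*(v + 2)
(2) = (j - 3)*(j^3 - 2*j^2 - 9*j + 18) = (j - 3)*(j + 3)*(j^2 - 5*j + 6) = (j - 3)*(j - 2)*(j + 3)*(j - 3)
(3) = (g + 1)*(g^2 - 8*g + 15) = (g - 5)*(g + 1)*(g - 3)
(4) = (b - 2)*(b^2 + 2*b) = b*(b - 2)*(b + 2)
(5) = (t - 3)*(t^2 - 6*t + 9) = (t - 3)^2*(t - 3)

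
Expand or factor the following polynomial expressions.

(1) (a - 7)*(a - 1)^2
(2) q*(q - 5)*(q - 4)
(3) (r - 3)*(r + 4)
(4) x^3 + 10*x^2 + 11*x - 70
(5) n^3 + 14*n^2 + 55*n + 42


(1) = a^3 - 9*a^2 + 15*a - 7
(2) = q^3 - 9*q^2 + 20*q
(3) = r^2 + r - 12
(4) = (x - 2)*(x + 5)*(x + 7)
(5) = (n + 1)*(n + 6)*(n + 7)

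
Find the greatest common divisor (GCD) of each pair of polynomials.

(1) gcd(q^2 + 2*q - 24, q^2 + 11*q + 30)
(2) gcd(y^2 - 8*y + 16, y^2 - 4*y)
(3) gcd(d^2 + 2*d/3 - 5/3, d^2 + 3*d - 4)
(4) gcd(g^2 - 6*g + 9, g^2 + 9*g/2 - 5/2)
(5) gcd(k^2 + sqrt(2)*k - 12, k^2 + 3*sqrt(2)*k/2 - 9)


(1) = q + 6
(2) = y - 4
(3) = gcd((d - 1)*(d + 5/3), (d - 1)*(d + 4)) = d - 1
(4) = gcd((g - 3)^2, (g - 1/2)*(g + 5)) = 1
(5) = gcd((k - 2*sqrt(2))*(k + 3*sqrt(2)), (k - 3*sqrt(2)/2)*(k + 3*sqrt(2))) = k + 3*sqrt(2)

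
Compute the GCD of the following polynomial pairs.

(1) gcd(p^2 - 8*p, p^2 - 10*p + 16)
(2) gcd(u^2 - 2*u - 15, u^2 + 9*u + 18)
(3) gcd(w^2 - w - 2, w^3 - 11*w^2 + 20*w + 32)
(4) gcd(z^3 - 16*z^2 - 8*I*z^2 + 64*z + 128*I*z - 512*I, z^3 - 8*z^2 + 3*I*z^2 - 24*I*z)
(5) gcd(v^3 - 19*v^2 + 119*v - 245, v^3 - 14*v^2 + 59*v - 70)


(1) = gcd(p*(p - 8), (p - 8)*(p - 2)) = p - 8
(2) = u + 3
(3) = w + 1
(4) = gcd((z - 8)^2*(z - 8*I), z*(z - 8)*(z + 3*I)) = z - 8
(5) = gcd((v - 7)^2*(v - 5), (v - 7)*(v - 5)*(v - 2)) = v^2 - 12*v + 35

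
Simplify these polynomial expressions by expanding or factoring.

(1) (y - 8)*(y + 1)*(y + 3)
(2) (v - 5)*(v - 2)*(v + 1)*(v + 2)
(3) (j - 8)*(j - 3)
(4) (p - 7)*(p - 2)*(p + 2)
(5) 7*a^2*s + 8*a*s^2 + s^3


(1) = y^3 - 4*y^2 - 29*y - 24
(2) = v^4 - 4*v^3 - 9*v^2 + 16*v + 20
(3) = j^2 - 11*j + 24
(4) = p^3 - 7*p^2 - 4*p + 28
(5) = s*(a + s)*(7*a + s)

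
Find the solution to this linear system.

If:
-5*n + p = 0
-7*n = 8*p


Then:
n = 0
p = 0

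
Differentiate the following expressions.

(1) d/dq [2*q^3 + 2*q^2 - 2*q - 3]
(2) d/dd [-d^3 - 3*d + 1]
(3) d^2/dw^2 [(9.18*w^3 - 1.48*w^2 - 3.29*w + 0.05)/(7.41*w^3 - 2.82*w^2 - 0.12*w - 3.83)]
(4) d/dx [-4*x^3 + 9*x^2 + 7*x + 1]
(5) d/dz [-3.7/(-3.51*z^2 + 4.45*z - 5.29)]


(1) = 6*q^2 + 4*q - 2
(2) = -3*d^2 - 3
(3) = (221.126256*w^6 - 1034.908758*w^5 + 3563.9136*w^4 - 859.967472*w^3 - 997.111188*w^2 + 1029.782466*w - 41.474396)/(406.869021*w^9 - 464.522526*w^8 + 157.014936*w^7 - 638.274573*w^6 + 477.651924*w^5 - 71.061084*w^4 + 318.311487*w^3 - 124.26435*w^2 - 5.280804*w - 56.181887)
(4) = -12*x^2 + 18*x + 7
(5) = (16.465 - 25.974*z)/(3.51*z^2 - 4.45*z + 5.29)^2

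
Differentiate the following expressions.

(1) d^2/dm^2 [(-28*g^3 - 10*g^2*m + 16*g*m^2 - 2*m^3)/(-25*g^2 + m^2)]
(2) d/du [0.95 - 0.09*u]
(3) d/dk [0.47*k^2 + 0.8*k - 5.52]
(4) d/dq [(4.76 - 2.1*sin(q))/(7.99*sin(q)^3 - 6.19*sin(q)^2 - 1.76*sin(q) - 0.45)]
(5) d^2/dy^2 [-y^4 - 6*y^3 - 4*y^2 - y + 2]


(1) = g^2*(-18600*g^3 + 9000*g^2*m - 2232*g*m^2 + 120*m^3)/(15625*g^6 - 1875*g^4*m^2 + 75*g^2*m^4 - m^6)
(2) = -0.0900000000000000
(3) = 0.94*k + 0.8
(4) = (33.558*sin(q)^3 - 127.0962*sin(q)^2 + 58.9288*sin(q) + 9.3226)*cos(q)/(63.8401*sin(q)^6 - 98.9162*sin(q)^5 + 10.1913*sin(q)^4 + 14.5978*sin(q)^3 + 8.6686*sin(q)^2 + 1.584*sin(q) + 0.2025)
(5) = -12*y^2 - 36*y - 8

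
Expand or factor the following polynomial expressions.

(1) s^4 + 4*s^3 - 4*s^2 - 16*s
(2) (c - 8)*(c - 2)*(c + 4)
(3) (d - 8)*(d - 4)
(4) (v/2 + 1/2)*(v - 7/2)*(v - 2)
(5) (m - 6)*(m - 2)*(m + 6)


(1) = s*(s - 2)*(s + 2)*(s + 4)
(2) = c^3 - 6*c^2 - 24*c + 64
(3) = d^2 - 12*d + 32
(4) = v^3/2 - 9*v^2/4 + 3*v/4 + 7/2
(5) = m^3 - 2*m^2 - 36*m + 72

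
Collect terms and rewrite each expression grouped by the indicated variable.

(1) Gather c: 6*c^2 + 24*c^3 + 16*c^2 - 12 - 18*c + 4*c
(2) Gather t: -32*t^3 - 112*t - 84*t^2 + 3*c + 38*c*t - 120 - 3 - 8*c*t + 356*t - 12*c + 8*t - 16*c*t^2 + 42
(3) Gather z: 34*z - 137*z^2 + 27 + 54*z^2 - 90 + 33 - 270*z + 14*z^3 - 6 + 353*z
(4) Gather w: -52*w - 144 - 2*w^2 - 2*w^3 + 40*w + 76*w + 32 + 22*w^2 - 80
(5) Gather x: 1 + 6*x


(1) = 24*c^3 + 22*c^2 - 14*c - 12
(2) = -9*c - 32*t^3 + t^2*(-16*c - 84) + t*(30*c + 252) - 81
(3) = 14*z^3 - 83*z^2 + 117*z - 36
(4) = -2*w^3 + 20*w^2 + 64*w - 192
(5) = 6*x + 1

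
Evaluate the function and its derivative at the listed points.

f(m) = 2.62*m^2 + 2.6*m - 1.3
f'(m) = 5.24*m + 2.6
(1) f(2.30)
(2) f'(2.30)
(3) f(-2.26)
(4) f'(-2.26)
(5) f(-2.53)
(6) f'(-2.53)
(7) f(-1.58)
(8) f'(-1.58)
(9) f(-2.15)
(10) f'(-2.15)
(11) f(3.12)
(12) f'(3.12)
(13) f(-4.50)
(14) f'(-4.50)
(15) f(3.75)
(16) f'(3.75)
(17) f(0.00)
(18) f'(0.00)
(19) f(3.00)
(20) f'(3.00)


(1) = 18.54
(2) = 14.65
(3) = 6.21
(4) = -9.24
(5) = 8.89
(6) = -10.66
(7) = 1.13
(8) = -5.68
(9) = 5.22
(10) = -8.67
(11) = 32.32
(12) = 18.95
(13) = 40.05
(14) = -20.98
(15) = 45.29
(16) = 22.25
(17) = -1.30
(18) = 2.60
(19) = 30.08
(20) = 18.32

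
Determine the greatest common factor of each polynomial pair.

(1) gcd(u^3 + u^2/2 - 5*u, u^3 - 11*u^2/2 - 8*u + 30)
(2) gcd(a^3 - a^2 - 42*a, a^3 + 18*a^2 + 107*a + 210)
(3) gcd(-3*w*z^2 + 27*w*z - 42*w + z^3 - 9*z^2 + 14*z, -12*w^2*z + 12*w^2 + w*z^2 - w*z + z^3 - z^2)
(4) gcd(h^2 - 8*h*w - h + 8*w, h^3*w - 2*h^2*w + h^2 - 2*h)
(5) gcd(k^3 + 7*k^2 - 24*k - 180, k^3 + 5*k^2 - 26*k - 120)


(1) = gcd(u*(u - 2)*(u + 5/2), (u - 6)*(u - 2)*(u + 5/2)) = u^2 + u/2 - 5
(2) = a + 6
(3) = -3*w + z
(4) = 1
(5) = k^2 + k - 30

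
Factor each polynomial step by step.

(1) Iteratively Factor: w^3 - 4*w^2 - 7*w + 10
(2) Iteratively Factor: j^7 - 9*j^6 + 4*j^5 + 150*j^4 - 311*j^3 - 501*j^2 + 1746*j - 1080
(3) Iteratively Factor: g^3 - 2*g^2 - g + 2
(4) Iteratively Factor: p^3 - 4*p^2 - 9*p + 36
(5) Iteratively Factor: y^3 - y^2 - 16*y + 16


(1) = (w + 2)*(w^2 - 6*w + 5) = (w - 1)*(w + 2)*(w - 5)
(2) = (j + 3)*(j^6 - 12*j^5 + 40*j^4 + 30*j^3 - 401*j^2 + 702*j - 360) = (j + 3)^2*(j^5 - 15*j^4 + 85*j^3 - 225*j^2 + 274*j - 120) = (j - 1)*(j + 3)^2*(j^4 - 14*j^3 + 71*j^2 - 154*j + 120) = (j - 4)*(j - 1)*(j + 3)^2*(j^3 - 10*j^2 + 31*j - 30) = (j - 4)*(j - 3)*(j - 1)*(j + 3)^2*(j^2 - 7*j + 10) = (j - 5)*(j - 4)*(j - 3)*(j - 1)*(j + 3)^2*(j - 2)
(3) = (g + 1)*(g^2 - 3*g + 2) = (g - 2)*(g + 1)*(g - 1)
(4) = (p + 3)*(p^2 - 7*p + 12) = (p - 4)*(p + 3)*(p - 3)
(5) = (y - 4)*(y^2 + 3*y - 4) = (y - 4)*(y - 1)*(y + 4)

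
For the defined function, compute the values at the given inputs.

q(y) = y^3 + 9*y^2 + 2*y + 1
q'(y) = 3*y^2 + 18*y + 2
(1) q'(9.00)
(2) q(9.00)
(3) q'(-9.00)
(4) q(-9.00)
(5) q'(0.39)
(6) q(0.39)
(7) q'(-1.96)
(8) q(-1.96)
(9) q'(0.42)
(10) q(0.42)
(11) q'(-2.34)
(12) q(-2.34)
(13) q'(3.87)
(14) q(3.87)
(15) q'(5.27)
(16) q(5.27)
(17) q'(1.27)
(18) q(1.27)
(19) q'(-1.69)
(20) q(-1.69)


(1) = 407.00
(2) = 1477.00
(3) = 83.00
(4) = -17.00
(5) = 9.48
(6) = 3.21
(7) = -21.76
(8) = 24.12
(9) = 10.09
(10) = 3.50
(11) = -23.69
(12) = 32.79
(13) = 116.59
(14) = 201.49
(15) = 180.18
(16) = 407.86
(17) = 29.70
(18) = 20.10
(19) = -19.85
(20) = 18.50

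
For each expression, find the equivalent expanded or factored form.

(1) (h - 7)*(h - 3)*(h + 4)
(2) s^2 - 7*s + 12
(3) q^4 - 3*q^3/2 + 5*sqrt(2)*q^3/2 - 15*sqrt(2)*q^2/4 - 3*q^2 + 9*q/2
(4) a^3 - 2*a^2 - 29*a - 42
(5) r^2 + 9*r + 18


(1) = h^3 - 6*h^2 - 19*h + 84
(2) = (s - 4)*(s - 3)
(3) = q*(q - 3/2)*(q - sqrt(2)/2)*(q + 3*sqrt(2))
(4) = (a - 7)*(a + 2)*(a + 3)
(5) = (r + 3)*(r + 6)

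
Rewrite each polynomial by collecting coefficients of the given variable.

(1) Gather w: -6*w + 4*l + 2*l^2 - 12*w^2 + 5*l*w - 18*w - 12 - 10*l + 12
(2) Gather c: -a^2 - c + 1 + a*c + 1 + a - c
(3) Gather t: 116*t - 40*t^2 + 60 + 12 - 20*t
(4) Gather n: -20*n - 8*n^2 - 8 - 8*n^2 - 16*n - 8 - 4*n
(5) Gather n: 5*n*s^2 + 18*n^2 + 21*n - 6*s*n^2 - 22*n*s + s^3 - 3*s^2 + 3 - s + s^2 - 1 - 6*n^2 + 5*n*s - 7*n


(1) = 2*l^2 - 6*l - 12*w^2 + w*(5*l - 24)
(2) = -a^2 + a + c*(a - 2) + 2
(3) = -40*t^2 + 96*t + 72
(4) = -16*n^2 - 40*n - 16
(5) = n^2*(12 - 6*s) + n*(5*s^2 - 17*s + 14) + s^3 - 2*s^2 - s + 2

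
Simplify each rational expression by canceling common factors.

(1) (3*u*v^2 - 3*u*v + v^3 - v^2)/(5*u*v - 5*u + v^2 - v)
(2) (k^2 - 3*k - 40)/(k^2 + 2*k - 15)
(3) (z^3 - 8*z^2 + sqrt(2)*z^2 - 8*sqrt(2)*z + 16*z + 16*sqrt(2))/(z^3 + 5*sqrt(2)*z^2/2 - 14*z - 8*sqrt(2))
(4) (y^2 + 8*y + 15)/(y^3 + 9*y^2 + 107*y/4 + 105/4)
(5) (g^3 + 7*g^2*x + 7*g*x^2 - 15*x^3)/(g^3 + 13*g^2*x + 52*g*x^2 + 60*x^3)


(1) = (3*u*v + v^2)/(5*u + v)
(2) = (k - 8)/(k - 3)
(3) = (2*z^3 + z^2*(-16 + 2*sqrt(2)) + z*(32 - 16*sqrt(2)) + 32*sqrt(2))/(2*z^3 + 5*sqrt(2)*z^2 - 28*z - 16*sqrt(2))
(4) = (4*y + 20)/(4*y^2 + 24*y + 35)
(5) = (g^2 + 2*g*x - 3*x^2)/(g^2 + 8*g*x + 12*x^2)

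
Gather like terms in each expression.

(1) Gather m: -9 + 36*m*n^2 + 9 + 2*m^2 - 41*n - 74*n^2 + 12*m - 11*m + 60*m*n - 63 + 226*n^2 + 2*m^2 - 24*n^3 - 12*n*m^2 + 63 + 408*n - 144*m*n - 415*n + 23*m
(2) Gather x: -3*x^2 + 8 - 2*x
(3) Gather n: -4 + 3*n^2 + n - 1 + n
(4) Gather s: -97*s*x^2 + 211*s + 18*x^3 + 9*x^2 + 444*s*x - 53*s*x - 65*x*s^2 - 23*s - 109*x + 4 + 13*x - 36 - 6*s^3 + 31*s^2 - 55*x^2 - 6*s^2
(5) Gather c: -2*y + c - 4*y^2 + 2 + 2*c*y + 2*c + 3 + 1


(1) = m^2*(4 - 12*n) + m*(36*n^2 - 84*n + 24) - 24*n^3 + 152*n^2 - 48*n
(2) = -3*x^2 - 2*x + 8
(3) = 3*n^2 + 2*n - 5
(4) = -6*s^3 + s^2*(25 - 65*x) + s*(-97*x^2 + 391*x + 188) + 18*x^3 - 46*x^2 - 96*x - 32
(5) = c*(2*y + 3) - 4*y^2 - 2*y + 6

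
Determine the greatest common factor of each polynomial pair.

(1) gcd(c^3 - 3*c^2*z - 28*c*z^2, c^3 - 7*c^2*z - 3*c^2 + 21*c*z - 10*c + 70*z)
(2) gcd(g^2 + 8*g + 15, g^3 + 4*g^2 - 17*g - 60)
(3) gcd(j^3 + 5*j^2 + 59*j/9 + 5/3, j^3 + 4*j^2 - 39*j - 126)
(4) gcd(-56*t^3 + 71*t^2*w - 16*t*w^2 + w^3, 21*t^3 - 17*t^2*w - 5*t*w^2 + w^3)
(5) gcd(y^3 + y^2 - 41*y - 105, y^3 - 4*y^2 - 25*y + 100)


(1) = -c + 7*z
(2) = g^2 + 8*g + 15
(3) = j + 3
(4) = gcd((-8*t + w)*(-7*t + w)*(-t + w), (-7*t + w)*(-t + w)*(3*t + w)) = 7*t^2 - 8*t*w + w^2
(5) = y + 5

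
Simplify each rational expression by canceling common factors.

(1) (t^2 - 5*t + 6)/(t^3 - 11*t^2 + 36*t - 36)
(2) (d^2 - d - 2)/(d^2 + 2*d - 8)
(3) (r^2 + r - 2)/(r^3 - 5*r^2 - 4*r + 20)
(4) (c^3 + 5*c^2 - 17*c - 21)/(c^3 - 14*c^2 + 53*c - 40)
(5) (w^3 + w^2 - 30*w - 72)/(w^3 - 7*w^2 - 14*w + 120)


(1) = 1/(t - 6)
(2) = (d + 1)/(d + 4)
(3) = (r - 1)/(r^2 - 7*r + 10)
(4) = (c^3 + 5*c^2 - 17*c - 21)/(c^3 - 14*c^2 + 53*c - 40)
(5) = (w + 3)/(w - 5)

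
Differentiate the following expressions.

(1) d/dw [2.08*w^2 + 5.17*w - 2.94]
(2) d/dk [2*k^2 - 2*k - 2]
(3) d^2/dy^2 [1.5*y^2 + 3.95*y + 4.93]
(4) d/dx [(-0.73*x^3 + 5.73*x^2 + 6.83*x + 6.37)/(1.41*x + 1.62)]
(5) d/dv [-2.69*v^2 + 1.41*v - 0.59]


(1) = 4.16*w + 5.17
(2) = 4*k - 2
(3) = 3.00000000000000
(4) = (-2.0586*x^3 + 4.5315*x^2 + 18.5652*x + 2.0829)/(1.9881*x^2 + 4.5684*x + 2.6244)
(5) = 1.41 - 5.38*v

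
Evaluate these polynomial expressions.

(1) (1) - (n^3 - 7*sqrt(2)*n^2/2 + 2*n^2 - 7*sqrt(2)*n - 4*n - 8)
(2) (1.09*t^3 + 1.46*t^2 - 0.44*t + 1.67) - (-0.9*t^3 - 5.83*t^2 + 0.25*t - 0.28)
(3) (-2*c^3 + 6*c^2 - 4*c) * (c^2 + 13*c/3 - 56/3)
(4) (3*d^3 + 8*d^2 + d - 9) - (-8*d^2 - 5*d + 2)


(1) = -n^3 - 2*n^2 + 7*sqrt(2)*n^2/2 + 4*n + 7*sqrt(2)*n + 9
(2) = 1.99*t^3 + 7.29*t^2 - 0.69*t + 1.95
(3) = -2*c^5 - 8*c^4/3 + 178*c^3/3 - 388*c^2/3 + 224*c/3
(4) = 3*d^3 + 16*d^2 + 6*d - 11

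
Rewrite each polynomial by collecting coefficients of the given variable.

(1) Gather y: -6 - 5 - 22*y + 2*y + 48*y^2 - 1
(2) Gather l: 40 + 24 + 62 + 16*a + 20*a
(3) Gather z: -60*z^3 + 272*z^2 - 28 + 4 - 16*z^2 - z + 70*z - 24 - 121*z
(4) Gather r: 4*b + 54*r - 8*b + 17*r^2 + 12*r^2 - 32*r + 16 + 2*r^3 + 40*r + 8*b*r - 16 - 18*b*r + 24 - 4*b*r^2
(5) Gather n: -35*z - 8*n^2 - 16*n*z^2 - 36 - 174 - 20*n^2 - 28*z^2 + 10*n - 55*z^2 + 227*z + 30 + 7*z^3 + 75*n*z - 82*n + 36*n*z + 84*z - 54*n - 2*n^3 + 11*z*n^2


(1) = 48*y^2 - 20*y - 12
(2) = 36*a + 126
(3) = -60*z^3 + 256*z^2 - 52*z - 48
(4) = -4*b + 2*r^3 + r^2*(29 - 4*b) + r*(62 - 10*b) + 24
(5) = -2*n^3 + n^2*(11*z - 28) + n*(-16*z^2 + 111*z - 126) + 7*z^3 - 83*z^2 + 276*z - 180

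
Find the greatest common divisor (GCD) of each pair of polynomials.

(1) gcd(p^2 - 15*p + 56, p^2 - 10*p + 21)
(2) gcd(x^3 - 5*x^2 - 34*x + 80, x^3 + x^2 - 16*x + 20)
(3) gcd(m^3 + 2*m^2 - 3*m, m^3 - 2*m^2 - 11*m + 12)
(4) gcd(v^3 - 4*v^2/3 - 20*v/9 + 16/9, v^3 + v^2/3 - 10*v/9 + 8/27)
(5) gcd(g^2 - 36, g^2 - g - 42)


(1) = gcd((p - 8)*(p - 7), (p - 7)*(p - 3)) = p - 7
(2) = gcd((x - 8)*(x - 2)*(x + 5), (x - 2)^2*(x + 5)) = x^2 + 3*x - 10
(3) = m^2 + 2*m - 3
(4) = gcd((v - 2)*(v - 2/3)*(v + 4/3), (v - 2/3)*(v - 1/3)*(v + 4/3)) = v^2 + 2*v/3 - 8/9
(5) = gcd((g - 6)*(g + 6), (g - 7)*(g + 6)) = g + 6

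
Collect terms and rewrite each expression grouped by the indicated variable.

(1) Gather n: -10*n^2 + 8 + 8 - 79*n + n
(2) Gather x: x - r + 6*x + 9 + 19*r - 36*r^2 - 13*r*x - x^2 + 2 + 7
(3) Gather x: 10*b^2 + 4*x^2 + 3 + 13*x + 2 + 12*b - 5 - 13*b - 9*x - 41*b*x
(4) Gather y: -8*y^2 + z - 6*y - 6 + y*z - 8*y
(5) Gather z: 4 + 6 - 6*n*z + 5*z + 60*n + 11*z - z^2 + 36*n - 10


(1) = -10*n^2 - 78*n + 16
(2) = -36*r^2 + 18*r - x^2 + x*(7 - 13*r) + 18
(3) = 10*b^2 - b + 4*x^2 + x*(4 - 41*b)
(4) = -8*y^2 + y*(z - 14) + z - 6
(5) = 96*n - z^2 + z*(16 - 6*n)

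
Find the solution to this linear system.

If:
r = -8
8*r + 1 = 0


Then:
No Solution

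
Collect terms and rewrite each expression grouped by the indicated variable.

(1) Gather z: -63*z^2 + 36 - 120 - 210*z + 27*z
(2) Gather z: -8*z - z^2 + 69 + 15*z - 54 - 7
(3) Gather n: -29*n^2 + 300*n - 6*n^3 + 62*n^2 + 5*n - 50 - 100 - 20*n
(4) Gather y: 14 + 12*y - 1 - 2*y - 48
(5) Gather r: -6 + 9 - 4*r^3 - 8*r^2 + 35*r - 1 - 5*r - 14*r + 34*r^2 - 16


(1) = -63*z^2 - 183*z - 84
(2) = -z^2 + 7*z + 8
(3) = -6*n^3 + 33*n^2 + 285*n - 150
(4) = 10*y - 35
(5) = -4*r^3 + 26*r^2 + 16*r - 14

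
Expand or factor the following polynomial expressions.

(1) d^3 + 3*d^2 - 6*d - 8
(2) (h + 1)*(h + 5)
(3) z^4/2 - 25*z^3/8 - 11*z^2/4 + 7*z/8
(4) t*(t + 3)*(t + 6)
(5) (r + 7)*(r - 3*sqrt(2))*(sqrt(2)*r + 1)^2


(1) = (d - 2)*(d + 1)*(d + 4)
(2) = h^2 + 6*h + 5
(3) = z*(z/2 + 1/2)*(z - 7)*(z - 1/4)
(4) = t^3 + 9*t^2 + 18*t
(5) = 2*r^4 - 4*sqrt(2)*r^3 + 14*r^3 - 28*sqrt(2)*r^2 - 11*r^2 - 77*r - 3*sqrt(2)*r - 21*sqrt(2)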